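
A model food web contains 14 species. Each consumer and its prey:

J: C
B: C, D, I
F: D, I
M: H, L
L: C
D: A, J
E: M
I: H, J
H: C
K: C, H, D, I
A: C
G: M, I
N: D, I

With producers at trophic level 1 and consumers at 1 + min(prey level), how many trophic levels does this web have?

Producers (level 1): C.
Following each consumer down to its lowest-level prey: C → A → D → N (levels 1 through 4).
All prey of N (D 3, I 3) are at level 3 or above, so N is at level 1 + 3 = 4.
Every consumer has at least one prey at level 3 or below, so none exceeds level 4.

4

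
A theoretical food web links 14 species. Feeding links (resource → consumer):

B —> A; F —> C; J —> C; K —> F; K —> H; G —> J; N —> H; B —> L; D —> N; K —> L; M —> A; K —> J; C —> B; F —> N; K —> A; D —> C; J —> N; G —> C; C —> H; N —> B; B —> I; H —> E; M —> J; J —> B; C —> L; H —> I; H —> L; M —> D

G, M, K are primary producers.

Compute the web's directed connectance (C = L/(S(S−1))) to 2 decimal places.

C = 0.15

The web has S = 14 species and L = 28 feeding links.
C = L / (S(S−1)) = 28 / 182 = 0.1538 ≈ 0.15.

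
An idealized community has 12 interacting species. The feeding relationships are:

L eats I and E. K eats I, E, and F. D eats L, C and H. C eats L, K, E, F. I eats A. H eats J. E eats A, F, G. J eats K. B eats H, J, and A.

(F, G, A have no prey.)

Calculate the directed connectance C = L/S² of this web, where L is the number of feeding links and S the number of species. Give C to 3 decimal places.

The web has S = 12 species and L = 21 feeding links.
C = L / S² = 21 / 144 = 0.1458 ≈ 0.146.

C = 0.146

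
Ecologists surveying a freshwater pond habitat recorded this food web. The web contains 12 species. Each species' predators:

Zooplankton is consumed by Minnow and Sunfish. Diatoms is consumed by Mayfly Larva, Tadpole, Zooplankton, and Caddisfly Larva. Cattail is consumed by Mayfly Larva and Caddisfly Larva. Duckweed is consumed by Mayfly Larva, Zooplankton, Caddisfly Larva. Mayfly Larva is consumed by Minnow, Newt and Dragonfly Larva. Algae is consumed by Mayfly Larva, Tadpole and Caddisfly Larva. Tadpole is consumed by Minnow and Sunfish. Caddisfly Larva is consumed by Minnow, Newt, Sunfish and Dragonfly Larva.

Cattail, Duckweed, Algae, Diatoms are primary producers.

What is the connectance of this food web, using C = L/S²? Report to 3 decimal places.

The web has S = 12 species and L = 23 feeding links.
C = L / S² = 23 / 144 = 0.1597 ≈ 0.160.

C = 0.160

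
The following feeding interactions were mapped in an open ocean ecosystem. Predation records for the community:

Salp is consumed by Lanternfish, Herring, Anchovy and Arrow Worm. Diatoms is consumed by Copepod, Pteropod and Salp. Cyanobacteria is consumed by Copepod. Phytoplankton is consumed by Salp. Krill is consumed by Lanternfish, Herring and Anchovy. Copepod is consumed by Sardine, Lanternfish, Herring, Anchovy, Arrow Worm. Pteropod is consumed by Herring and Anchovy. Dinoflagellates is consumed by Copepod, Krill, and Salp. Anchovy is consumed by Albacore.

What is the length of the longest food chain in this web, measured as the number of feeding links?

One longest chain: Phytoplankton → Salp → Anchovy → Albacore.
It has 4 species and 3 links.

3 links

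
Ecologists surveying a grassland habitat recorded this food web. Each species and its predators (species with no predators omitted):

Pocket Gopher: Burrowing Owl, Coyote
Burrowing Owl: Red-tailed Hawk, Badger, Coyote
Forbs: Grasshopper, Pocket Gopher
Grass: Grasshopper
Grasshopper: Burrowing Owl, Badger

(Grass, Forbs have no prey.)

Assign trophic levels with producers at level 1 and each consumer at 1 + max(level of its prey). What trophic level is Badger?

Grass is a producer → level 1.
Grasshopper eats Grass (level 1); other prey at levels: Forbs 1 → level 2.
Burrowing Owl eats Grasshopper (level 2); other prey at levels: Pocket Gopher 2 → level 3.
Badger eats Burrowing Owl (level 3); other prey at levels: Grasshopper 2 → level 4.

Trophic level 4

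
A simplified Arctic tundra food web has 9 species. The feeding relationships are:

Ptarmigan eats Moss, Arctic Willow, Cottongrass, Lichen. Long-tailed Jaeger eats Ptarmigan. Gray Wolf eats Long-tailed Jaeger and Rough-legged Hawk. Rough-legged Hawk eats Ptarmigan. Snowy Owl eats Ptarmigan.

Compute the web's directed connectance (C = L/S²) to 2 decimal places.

The web has S = 9 species and L = 9 feeding links.
C = L / S² = 9 / 81 = 0.1111 ≈ 0.11.

C = 0.11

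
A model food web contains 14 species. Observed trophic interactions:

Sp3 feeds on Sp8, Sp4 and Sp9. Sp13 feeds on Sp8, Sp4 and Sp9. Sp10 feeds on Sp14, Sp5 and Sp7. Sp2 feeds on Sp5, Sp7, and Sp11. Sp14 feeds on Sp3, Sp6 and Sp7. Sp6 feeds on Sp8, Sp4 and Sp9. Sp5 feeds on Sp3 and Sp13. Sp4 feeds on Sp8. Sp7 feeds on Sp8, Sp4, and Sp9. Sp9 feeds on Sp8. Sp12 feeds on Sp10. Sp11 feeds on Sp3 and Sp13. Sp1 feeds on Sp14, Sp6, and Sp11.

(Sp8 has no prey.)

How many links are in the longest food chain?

5 links

One longest chain: Sp8 → Sp4 → Sp6 → Sp14 → Sp10 → Sp12.
It has 6 species and 5 links.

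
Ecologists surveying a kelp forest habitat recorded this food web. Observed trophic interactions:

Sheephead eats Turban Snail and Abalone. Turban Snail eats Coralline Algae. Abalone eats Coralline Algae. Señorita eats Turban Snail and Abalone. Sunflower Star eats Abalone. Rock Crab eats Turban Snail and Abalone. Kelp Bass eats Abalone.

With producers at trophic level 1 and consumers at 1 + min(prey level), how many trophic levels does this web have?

3

Producers (level 1): Coralline Algae.
Following each consumer down to its lowest-level prey: Coralline Algae → Abalone → Sunflower Star (levels 1 through 3).
All prey of Sunflower Star (Abalone 2) are at level 2 or above, so Sunflower Star is at level 1 + 2 = 3.
Every consumer has at least one prey at level 2 or below, so none exceeds level 3.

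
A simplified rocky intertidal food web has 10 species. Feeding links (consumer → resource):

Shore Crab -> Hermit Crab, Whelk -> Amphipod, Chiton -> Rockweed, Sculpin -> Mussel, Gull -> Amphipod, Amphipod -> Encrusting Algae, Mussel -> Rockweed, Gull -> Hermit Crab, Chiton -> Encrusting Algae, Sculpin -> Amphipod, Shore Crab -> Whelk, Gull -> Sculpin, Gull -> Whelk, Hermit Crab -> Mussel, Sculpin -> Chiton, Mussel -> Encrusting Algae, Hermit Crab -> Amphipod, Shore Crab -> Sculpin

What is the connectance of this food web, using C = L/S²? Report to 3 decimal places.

C = 0.180

The web has S = 10 species and L = 18 feeding links.
C = L / S² = 18 / 100 = 0.1800 ≈ 0.180.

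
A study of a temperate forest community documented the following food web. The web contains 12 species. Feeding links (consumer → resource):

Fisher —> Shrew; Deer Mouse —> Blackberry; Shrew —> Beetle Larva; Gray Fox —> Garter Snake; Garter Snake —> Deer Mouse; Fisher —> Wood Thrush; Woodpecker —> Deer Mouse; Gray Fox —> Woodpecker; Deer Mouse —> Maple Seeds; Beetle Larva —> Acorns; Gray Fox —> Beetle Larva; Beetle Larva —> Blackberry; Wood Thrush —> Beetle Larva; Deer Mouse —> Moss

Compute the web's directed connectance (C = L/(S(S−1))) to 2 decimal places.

The web has S = 12 species and L = 14 feeding links.
C = L / (S(S−1)) = 14 / 132 = 0.1061 ≈ 0.11.

C = 0.11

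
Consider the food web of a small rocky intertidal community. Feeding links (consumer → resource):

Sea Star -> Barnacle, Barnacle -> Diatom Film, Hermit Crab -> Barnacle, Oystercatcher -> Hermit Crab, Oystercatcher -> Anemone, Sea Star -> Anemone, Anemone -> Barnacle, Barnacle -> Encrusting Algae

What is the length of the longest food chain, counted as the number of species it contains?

One longest chain: Diatom Film → Barnacle → Anemone → Sea Star.
It has 4 species and 3 links.

4 species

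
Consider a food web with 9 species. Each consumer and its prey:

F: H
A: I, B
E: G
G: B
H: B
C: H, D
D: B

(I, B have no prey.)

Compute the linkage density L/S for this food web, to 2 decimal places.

There are L = 9 links among S = 9 species.
L/S = 9/9 = 1.0000 ≈ 1.00.

L/S = 1.00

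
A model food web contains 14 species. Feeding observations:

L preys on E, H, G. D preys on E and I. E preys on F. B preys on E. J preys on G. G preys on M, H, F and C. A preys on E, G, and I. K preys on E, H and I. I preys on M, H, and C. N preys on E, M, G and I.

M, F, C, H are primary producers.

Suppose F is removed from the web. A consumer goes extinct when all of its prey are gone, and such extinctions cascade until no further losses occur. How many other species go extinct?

2

Remove F.
Round 1: E (all prey gone) → extinct.
Round 2: B (all prey gone) → extinct.
No further losses. Total secondary extinctions: 2.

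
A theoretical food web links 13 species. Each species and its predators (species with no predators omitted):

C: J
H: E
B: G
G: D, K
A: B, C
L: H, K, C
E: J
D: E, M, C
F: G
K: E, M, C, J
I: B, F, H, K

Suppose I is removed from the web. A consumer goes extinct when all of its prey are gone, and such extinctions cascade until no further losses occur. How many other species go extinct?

1

Remove I.
Round 1: F (all prey gone) → extinct.
No further losses. Total secondary extinctions: 1.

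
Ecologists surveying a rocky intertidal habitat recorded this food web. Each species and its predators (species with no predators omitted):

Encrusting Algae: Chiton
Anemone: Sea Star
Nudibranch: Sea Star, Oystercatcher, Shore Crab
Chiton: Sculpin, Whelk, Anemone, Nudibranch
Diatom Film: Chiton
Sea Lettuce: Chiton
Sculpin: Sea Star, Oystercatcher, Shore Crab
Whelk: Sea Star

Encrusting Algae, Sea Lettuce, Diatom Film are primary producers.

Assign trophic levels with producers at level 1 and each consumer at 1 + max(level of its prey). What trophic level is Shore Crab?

Trophic level 4

Encrusting Algae is a producer → level 1.
Chiton eats Encrusting Algae (level 1); other prey at levels: Sea Lettuce 1, Diatom Film 1 → level 2.
Sculpin eats Chiton → level 3.
Shore Crab eats Sculpin (level 3); other prey at levels: Nudibranch 3 → level 4.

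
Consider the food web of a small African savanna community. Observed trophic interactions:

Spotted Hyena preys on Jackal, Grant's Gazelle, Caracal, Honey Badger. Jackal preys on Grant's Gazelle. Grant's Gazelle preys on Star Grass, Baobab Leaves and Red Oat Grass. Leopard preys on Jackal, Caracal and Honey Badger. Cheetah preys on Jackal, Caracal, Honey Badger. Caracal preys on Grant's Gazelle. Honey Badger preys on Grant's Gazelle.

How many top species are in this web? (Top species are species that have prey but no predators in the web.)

3

Top species (has prey, but nothing eats it): Cheetah, Leopard, Spotted Hyena.
Count: 3.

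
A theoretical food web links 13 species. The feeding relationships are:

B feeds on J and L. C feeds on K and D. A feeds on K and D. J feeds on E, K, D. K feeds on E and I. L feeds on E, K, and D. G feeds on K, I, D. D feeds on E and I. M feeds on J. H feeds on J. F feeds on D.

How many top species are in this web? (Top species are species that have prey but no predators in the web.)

7

Top species (has prey, but nothing eats it): G, A, C, F, H, B, M.
Count: 7.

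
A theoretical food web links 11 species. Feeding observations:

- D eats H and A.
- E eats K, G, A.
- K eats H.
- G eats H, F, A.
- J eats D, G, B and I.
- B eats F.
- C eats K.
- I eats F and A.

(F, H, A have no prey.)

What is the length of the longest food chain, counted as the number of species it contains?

One longest chain: F → G → E.
It has 3 species and 2 links.

3 species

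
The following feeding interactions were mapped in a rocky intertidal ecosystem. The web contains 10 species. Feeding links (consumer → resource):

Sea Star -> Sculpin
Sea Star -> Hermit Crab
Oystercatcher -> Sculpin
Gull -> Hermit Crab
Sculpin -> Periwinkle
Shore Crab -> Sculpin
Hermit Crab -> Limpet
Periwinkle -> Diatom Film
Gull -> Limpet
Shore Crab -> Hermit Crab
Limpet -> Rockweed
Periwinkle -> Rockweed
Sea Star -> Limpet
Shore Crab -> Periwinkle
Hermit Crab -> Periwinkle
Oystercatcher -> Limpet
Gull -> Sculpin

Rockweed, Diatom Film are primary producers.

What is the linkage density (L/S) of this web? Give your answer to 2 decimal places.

There are L = 17 links among S = 10 species.
L/S = 17/10 = 1.7000 ≈ 1.70.

L/S = 1.70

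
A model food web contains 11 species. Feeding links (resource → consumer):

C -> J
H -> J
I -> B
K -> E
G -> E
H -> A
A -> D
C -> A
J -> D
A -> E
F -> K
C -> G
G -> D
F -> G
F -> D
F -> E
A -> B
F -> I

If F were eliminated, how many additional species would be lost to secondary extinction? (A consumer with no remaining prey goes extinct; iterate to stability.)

Remove F.
Round 1: I (all prey gone), K (all prey gone) → extinct.
No further losses. Total secondary extinctions: 2.

2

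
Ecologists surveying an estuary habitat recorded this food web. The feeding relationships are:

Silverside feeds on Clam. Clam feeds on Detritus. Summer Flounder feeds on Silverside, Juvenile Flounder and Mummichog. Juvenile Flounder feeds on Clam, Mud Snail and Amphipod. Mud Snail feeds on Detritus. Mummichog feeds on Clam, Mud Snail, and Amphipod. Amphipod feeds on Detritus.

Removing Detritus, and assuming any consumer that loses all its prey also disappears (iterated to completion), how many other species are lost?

7

Remove Detritus.
Round 1: Mud Snail (all prey gone), Amphipod (all prey gone), Clam (all prey gone) → extinct.
Round 2: Silverside (all prey gone), Juvenile Flounder (all prey gone), Mummichog (all prey gone) → extinct.
Round 3: Summer Flounder (all prey gone) → extinct.
No further losses. Total secondary extinctions: 7.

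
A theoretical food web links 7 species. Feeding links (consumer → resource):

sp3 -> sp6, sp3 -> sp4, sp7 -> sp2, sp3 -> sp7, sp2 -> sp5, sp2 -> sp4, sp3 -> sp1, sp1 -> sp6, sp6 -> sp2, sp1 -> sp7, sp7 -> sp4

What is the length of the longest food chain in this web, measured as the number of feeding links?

One longest chain: sp5 → sp2 → sp7 → sp1 → sp3.
It has 5 species and 4 links.

4 links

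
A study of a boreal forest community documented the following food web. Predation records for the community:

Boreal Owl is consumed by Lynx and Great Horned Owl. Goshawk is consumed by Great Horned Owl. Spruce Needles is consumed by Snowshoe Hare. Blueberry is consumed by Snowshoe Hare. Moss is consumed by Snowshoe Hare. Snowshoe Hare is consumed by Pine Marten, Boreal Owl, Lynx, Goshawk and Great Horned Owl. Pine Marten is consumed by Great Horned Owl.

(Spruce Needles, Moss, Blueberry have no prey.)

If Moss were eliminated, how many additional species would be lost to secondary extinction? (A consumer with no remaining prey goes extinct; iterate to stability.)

0

Remove Moss.
Every predator of it retains at least one other prey: Snowshoe Hare still has Spruce Needles, Blueberry.
No consumer loses all prey, so no secondary extinctions occur.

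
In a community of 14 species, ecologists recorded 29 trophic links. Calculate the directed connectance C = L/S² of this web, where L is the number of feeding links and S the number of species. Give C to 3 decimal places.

The web has S = 14 species and L = 29 feeding links.
C = L / S² = 29 / 196 = 0.1480 ≈ 0.148.

C = 0.148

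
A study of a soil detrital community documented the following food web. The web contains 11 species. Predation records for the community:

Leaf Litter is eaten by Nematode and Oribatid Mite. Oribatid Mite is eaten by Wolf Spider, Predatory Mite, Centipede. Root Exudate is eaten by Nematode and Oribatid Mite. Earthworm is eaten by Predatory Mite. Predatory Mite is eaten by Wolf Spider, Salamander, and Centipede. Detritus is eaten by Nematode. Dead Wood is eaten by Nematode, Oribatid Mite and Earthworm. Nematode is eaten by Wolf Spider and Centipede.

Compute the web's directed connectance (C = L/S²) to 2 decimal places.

The web has S = 11 species and L = 17 feeding links.
C = L / S² = 17 / 121 = 0.1405 ≈ 0.14.

C = 0.14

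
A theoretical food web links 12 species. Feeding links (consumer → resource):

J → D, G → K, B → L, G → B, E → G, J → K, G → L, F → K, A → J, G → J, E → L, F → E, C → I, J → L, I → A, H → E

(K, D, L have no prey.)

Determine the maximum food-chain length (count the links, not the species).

4 links

One longest chain: K → J → G → E → H.
It has 5 species and 4 links.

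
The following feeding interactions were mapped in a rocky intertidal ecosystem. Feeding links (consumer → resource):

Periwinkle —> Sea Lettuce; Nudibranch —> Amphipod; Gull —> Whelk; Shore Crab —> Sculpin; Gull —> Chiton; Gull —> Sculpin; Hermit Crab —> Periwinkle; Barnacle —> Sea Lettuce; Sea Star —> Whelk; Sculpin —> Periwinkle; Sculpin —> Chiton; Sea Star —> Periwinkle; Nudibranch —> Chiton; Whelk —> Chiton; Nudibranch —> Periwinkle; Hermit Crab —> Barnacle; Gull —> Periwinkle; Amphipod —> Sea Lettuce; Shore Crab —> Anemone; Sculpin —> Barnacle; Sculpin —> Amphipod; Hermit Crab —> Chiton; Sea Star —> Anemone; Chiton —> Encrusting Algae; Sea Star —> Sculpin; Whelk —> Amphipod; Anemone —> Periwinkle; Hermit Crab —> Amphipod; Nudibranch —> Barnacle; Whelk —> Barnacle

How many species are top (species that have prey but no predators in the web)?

Top species (has prey, but nothing eats it): Hermit Crab, Nudibranch, Sea Star, Gull, Shore Crab.
Count: 5.

5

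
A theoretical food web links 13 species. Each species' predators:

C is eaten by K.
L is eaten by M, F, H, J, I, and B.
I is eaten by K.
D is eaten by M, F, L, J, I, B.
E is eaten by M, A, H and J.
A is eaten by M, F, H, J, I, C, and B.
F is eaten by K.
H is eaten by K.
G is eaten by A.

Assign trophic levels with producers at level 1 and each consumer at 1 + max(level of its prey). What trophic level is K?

D is a producer → level 1.
L eats D → level 2.
I eats L (level 2); other prey at levels: D 1, A 2 → level 3.
K eats I (level 3); other prey at levels: H 3, C 3, F 3 → level 4.

Trophic level 4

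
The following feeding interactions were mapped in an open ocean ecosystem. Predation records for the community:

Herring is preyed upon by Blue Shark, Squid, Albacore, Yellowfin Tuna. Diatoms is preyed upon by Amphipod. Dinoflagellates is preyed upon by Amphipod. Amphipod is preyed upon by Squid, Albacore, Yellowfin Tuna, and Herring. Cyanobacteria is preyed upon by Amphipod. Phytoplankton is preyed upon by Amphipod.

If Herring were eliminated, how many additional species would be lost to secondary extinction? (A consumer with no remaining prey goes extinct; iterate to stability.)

Remove Herring.
Round 1: Blue Shark (all prey gone) → extinct.
No further losses. Total secondary extinctions: 1.

1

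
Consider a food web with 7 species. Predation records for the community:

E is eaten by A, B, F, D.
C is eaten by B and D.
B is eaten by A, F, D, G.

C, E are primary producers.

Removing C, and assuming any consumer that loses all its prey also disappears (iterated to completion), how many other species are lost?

0

Remove C.
Every predator of it retains at least one other prey: B still has E; D still has E, B.
No consumer loses all prey, so no secondary extinctions occur.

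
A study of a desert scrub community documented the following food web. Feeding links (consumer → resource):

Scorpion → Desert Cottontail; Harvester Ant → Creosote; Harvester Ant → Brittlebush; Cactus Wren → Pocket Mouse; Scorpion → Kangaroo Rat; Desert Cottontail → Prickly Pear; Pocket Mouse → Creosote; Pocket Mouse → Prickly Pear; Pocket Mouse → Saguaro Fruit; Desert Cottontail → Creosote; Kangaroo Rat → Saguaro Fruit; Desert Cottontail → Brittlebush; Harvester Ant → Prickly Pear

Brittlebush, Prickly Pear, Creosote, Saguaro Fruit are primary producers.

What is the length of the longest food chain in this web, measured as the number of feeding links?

One longest chain: Brittlebush → Desert Cottontail → Scorpion.
It has 3 species and 2 links.

2 links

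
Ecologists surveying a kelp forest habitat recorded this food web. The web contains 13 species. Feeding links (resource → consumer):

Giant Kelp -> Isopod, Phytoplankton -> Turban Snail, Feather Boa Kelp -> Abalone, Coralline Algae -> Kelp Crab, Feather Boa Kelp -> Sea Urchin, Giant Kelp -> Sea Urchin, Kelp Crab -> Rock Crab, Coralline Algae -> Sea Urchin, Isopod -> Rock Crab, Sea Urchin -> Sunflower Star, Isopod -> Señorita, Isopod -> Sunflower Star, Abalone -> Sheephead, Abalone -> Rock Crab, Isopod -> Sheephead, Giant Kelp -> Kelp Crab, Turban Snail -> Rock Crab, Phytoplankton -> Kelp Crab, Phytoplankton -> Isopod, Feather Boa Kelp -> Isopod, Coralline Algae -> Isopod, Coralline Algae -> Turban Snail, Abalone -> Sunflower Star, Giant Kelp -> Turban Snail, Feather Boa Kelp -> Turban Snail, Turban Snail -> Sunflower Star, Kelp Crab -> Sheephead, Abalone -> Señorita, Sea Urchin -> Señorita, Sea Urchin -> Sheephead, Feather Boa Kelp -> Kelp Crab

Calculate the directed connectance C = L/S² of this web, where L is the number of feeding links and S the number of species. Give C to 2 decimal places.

C = 0.18

The web has S = 13 species and L = 31 feeding links.
C = L / S² = 31 / 169 = 0.1834 ≈ 0.18.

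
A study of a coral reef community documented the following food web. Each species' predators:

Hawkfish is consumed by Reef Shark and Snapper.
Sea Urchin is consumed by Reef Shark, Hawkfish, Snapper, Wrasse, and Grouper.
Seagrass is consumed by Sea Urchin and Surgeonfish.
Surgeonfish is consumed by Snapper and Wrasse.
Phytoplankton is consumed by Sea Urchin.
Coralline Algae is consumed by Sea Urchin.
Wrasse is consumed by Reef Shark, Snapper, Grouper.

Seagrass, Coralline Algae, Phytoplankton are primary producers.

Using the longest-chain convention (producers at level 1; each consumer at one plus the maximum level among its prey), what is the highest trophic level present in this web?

Producers (level 1): Seagrass, Coralline Algae, Phytoplankton.
Seagrass → Surgeonfish → Wrasse → Reef Shark gives Reef Shark level 4.
No species has a prey at level 4, so no species reaches level 5.

4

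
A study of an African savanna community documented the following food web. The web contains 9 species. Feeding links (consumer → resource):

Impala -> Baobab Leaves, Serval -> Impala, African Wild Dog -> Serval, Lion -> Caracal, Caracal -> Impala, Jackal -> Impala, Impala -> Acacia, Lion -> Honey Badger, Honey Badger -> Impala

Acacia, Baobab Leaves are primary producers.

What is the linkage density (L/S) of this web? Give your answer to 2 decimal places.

L/S = 1.00

There are L = 9 links among S = 9 species.
L/S = 9/9 = 1.0000 ≈ 1.00.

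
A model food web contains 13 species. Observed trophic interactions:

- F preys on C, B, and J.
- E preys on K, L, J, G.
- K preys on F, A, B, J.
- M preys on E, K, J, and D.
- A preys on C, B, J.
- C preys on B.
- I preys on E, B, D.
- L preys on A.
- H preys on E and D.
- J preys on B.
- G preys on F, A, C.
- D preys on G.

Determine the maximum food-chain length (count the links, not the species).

5 links

One longest chain: B → J → A → L → E → I.
It has 6 species and 5 links.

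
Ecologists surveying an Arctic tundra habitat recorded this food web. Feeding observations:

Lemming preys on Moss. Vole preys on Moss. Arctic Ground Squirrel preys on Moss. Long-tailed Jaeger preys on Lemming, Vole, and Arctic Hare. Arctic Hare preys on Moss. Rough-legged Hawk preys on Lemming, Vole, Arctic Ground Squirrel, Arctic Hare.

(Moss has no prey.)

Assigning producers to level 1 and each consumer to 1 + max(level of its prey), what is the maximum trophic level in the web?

Producers (level 1): Moss.
Moss → Vole → Long-tailed Jaeger gives Long-tailed Jaeger level 3.
No species has a prey at level 3, so no species reaches level 4.

3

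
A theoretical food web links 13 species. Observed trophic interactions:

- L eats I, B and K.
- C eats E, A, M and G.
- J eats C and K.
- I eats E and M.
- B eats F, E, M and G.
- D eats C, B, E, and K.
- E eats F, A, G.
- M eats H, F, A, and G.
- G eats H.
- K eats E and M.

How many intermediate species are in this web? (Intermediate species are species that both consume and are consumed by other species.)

7

Intermediate species (has both prey and predators): G, E, M, C, B, K, I.
Count: 7.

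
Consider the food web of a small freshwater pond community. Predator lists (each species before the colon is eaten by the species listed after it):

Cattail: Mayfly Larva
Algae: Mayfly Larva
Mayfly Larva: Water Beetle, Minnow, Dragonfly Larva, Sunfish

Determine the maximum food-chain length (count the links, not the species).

One longest chain: Algae → Mayfly Larva → Water Beetle.
It has 3 species and 2 links.

2 links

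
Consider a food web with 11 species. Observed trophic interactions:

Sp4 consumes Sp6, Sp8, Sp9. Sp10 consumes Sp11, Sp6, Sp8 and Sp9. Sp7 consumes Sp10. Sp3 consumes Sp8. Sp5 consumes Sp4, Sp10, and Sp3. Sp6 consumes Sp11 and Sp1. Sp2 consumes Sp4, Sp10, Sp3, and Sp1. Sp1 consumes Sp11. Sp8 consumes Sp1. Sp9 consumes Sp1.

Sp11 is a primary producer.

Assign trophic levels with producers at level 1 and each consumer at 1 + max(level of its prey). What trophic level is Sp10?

Sp11 is a producer → level 1.
Sp1 eats Sp11 → level 2.
Sp6 eats Sp1 (level 2); other prey at levels: Sp11 1 → level 3.
Sp10 eats Sp6 (level 3); other prey at levels: Sp11 1, Sp9 3, Sp8 3 → level 4.

Trophic level 4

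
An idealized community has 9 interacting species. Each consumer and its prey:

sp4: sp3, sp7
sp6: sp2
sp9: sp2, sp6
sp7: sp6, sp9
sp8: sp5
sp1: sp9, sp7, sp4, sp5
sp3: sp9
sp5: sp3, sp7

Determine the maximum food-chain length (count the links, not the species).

5 links

One longest chain: sp2 → sp6 → sp9 → sp3 → sp4 → sp1.
It has 6 species and 5 links.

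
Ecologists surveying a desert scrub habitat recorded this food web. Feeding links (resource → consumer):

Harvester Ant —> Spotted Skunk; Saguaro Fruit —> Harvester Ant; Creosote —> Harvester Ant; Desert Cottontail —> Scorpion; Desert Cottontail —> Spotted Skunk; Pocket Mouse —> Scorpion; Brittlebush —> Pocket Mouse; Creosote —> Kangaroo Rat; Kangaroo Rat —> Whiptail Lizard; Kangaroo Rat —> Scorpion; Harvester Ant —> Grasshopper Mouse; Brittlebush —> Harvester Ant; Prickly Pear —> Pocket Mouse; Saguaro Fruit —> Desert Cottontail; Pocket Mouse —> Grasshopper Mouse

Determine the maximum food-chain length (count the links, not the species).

One longest chain: Creosote → Kangaroo Rat → Whiptail Lizard.
It has 3 species and 2 links.

2 links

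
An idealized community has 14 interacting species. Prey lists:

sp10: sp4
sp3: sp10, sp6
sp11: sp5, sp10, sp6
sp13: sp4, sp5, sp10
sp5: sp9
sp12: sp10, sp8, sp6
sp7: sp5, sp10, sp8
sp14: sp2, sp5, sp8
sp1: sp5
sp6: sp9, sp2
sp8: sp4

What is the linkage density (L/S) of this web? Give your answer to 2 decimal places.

L/S = 1.64

There are L = 23 links among S = 14 species.
L/S = 23/14 = 1.6429 ≈ 1.64.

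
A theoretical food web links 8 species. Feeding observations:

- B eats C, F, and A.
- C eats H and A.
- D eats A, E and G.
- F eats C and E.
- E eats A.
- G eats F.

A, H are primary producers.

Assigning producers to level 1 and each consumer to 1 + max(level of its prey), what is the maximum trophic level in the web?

Producers (level 1): A, H.
A → C → F → G → D gives D level 5.
No species has a prey at level 5, so no species reaches level 6.

5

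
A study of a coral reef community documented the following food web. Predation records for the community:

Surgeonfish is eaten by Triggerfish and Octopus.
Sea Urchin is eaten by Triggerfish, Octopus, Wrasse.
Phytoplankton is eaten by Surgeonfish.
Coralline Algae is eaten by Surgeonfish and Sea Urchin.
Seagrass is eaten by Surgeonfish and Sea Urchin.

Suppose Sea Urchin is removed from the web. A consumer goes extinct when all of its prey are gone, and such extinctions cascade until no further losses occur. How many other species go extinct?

Remove Sea Urchin.
Round 1: Wrasse (all prey gone) → extinct.
No further losses. Total secondary extinctions: 1.

1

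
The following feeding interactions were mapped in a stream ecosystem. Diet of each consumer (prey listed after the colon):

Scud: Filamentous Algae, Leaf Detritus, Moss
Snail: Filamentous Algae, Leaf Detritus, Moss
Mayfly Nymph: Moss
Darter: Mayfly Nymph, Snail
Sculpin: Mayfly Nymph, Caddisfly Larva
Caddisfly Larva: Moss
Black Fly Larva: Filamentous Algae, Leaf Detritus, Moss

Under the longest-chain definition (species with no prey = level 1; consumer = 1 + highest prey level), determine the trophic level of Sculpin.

Trophic level 3

Moss has no prey (basal) → level 1.
Mayfly Nymph eats Moss → level 2.
Sculpin eats Mayfly Nymph (level 2); other prey at levels: Caddisfly Larva 2 → level 3.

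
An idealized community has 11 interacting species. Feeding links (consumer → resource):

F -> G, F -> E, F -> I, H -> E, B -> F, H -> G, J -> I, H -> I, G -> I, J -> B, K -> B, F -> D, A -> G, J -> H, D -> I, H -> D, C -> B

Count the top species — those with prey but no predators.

4

Top species (has prey, but nothing eats it): A, C, K, J.
Count: 4.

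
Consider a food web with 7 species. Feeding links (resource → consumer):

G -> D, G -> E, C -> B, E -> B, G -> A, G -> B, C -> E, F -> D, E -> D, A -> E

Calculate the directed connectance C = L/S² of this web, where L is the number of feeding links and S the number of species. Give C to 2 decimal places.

The web has S = 7 species and L = 10 feeding links.
C = L / S² = 10 / 49 = 0.2041 ≈ 0.20.

C = 0.20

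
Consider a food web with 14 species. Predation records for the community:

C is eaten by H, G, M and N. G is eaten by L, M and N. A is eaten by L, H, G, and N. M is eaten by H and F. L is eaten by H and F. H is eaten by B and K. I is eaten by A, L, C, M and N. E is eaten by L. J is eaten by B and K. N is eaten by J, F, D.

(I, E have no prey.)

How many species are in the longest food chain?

6 species

One longest chain: I → A → G → N → J → K.
It has 6 species and 5 links.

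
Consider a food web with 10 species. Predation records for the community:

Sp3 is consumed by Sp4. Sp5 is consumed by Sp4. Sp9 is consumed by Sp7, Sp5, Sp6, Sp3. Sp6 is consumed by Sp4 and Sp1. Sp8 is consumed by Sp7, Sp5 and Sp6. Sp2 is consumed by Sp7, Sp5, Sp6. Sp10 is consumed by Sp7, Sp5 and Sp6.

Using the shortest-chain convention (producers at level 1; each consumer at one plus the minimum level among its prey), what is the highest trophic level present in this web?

Producers (level 1): Sp9, Sp2, Sp10, Sp8.
Following each consumer down to its lowest-level prey: Sp9 → Sp3 → Sp4 (levels 1 through 3).
All prey of Sp4 (Sp3 2, Sp6 2, Sp5 2) are at level 2 or above, so Sp4 is at level 1 + 2 = 3.
Every consumer has at least one prey at level 2 or below, so none exceeds level 3.

3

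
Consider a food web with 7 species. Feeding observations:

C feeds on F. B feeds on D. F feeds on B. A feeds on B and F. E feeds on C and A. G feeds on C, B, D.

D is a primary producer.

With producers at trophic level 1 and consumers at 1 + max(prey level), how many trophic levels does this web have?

Producers (level 1): D.
D → B → F → C → G gives G level 5.
No species has a prey at level 5, so no species reaches level 6.

5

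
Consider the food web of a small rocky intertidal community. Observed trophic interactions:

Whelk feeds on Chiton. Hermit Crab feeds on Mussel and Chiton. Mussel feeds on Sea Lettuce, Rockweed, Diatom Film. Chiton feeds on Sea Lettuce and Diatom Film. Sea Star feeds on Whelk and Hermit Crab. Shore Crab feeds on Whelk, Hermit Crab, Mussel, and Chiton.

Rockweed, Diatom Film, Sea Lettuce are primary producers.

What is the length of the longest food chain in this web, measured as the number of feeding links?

One longest chain: Rockweed → Mussel → Hermit Crab → Sea Star.
It has 4 species and 3 links.

3 links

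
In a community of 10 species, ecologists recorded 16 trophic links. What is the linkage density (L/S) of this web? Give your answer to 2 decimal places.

L/S = 1.60

There are L = 16 links among S = 10 species.
L/S = 16/10 = 1.6000 ≈ 1.60.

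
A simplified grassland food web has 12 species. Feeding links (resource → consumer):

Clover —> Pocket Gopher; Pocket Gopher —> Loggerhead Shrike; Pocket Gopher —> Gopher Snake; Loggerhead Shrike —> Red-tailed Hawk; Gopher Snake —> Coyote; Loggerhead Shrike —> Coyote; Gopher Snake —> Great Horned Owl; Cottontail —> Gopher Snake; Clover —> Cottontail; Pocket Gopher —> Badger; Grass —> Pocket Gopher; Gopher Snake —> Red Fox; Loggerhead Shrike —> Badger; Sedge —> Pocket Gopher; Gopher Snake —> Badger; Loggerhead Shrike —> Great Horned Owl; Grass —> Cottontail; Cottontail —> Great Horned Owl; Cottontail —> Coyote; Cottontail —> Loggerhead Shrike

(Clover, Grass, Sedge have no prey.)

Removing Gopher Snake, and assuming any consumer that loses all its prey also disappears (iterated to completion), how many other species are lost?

Remove Gopher Snake.
Round 1: Red Fox (all prey gone) → extinct.
No further losses. Total secondary extinctions: 1.

1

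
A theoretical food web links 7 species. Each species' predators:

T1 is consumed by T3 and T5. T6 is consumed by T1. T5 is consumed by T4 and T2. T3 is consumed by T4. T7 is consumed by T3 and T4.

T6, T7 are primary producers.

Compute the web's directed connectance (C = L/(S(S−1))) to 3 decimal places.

C = 0.190

The web has S = 7 species and L = 8 feeding links.
C = L / (S(S−1)) = 8 / 42 = 0.1905 ≈ 0.190.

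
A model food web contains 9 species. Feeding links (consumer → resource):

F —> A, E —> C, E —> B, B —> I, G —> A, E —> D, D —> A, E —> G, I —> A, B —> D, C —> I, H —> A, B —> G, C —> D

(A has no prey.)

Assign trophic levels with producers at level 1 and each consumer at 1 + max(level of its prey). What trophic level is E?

A is a producer → level 1.
D eats A → level 2.
C eats D (level 2); other prey at levels: I 2 → level 3.
E eats C (level 3); other prey at levels: D 2, G 2, B 3 → level 4.

Trophic level 4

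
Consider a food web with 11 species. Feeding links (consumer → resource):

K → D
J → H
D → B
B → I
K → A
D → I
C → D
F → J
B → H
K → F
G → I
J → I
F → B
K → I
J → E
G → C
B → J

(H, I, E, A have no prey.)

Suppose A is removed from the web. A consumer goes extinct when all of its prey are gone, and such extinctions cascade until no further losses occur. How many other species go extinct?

0

Remove A.
Every predator of it retains at least one other prey: K still has I, D, F.
No consumer loses all prey, so no secondary extinctions occur.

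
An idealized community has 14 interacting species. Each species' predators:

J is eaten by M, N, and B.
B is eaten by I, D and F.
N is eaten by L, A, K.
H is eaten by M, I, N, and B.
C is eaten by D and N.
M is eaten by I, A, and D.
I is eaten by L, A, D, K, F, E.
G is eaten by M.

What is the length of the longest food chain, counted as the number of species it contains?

4 species

One longest chain: J → B → I → A.
It has 4 species and 3 links.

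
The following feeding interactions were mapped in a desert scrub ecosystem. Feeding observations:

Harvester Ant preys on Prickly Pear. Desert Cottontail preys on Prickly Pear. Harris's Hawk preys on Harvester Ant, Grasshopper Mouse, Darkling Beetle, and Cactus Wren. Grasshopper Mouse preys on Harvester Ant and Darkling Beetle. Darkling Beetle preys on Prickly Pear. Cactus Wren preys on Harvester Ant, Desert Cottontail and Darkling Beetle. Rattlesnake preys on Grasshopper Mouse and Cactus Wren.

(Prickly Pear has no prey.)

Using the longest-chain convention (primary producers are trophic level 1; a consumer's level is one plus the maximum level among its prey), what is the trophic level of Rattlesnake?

Prickly Pear is a producer → level 1.
Darkling Beetle eats Prickly Pear → level 2.
Grasshopper Mouse eats Darkling Beetle (level 2); other prey at levels: Harvester Ant 2 → level 3.
Rattlesnake eats Grasshopper Mouse (level 3); other prey at levels: Cactus Wren 3 → level 4.

Trophic level 4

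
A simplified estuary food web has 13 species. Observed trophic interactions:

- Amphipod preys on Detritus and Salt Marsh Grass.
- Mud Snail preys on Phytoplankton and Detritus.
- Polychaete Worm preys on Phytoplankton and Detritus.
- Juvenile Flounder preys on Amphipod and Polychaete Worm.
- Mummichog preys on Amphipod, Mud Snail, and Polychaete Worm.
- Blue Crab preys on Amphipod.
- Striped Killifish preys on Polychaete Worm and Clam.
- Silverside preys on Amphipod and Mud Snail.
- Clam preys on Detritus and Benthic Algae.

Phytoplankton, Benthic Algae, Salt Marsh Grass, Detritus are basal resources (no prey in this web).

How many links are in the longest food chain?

One longest chain: Phytoplankton → Polychaete Worm → Striped Killifish.
It has 3 species and 2 links.

2 links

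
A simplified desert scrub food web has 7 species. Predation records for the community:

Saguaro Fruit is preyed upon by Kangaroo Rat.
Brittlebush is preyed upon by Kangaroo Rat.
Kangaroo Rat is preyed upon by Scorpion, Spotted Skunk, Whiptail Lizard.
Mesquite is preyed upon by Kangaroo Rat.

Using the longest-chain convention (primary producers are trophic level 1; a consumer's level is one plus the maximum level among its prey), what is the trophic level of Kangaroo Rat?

Mesquite is a producer → level 1.
Kangaroo Rat eats Mesquite (level 1); other prey at levels: Brittlebush 1, Saguaro Fruit 1 → level 2.

Trophic level 2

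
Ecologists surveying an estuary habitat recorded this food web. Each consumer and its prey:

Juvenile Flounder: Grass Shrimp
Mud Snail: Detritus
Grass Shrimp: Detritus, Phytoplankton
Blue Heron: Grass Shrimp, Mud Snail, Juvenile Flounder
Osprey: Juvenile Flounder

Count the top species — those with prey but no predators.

2

Top species (has prey, but nothing eats it): Osprey, Blue Heron.
Count: 2.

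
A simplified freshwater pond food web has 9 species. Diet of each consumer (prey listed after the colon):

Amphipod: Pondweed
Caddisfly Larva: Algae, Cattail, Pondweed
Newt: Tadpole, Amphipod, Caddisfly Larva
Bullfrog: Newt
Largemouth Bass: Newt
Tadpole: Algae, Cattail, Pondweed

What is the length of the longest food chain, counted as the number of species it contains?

4 species

One longest chain: Algae → Tadpole → Newt → Largemouth Bass.
It has 4 species and 3 links.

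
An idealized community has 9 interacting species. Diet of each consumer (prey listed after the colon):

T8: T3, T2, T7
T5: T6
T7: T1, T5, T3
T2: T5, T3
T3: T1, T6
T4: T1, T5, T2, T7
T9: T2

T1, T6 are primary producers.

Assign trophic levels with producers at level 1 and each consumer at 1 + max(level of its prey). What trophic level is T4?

Trophic level 4

T6 is a producer → level 1.
T5 eats T6 → level 2.
T2 eats T5 (level 2); other prey at levels: T3 2 → level 3.
T4 eats T2 (level 3); other prey at levels: T1 1, T5 2, T7 3 → level 4.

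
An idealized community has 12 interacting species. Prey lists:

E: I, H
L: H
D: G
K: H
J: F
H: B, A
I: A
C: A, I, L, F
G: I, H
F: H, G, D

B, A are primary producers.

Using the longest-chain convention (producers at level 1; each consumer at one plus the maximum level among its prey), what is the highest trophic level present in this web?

Producers (level 1): B, A.
A → I → G → D → F → C gives C level 6.
No species has a prey at level 6, so no species reaches level 7.

6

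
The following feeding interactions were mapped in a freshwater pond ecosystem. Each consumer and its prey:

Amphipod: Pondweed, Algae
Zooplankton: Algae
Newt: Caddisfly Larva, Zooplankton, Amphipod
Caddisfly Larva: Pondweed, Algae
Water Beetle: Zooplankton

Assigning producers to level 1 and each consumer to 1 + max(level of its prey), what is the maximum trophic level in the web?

3

Producers (level 1): Pondweed, Algae.
Pondweed → Caddisfly Larva → Newt gives Newt level 3.
No species has a prey at level 3, so no species reaches level 4.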